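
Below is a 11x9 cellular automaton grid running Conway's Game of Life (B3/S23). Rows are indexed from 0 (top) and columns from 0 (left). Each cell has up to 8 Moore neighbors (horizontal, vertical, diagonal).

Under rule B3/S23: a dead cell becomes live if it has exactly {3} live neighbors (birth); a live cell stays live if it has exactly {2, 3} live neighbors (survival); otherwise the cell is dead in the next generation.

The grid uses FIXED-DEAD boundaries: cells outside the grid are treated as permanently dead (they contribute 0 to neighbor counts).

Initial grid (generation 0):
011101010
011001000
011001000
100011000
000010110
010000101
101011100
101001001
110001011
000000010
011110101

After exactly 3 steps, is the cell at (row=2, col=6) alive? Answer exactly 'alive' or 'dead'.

Simulating step by step:
Generation 0 (given above): 41 live cells
Generation 1: 40 live cells
010110100
100001000
101101100
010110000
000010110
010110000
101110100
101100001
110000011
100111000
001100010
Generation 2: 29 live cells
000011000
100000000
101101100
010000010
000000000
010000110
100001000
100010001
100000011
100110111
001100000
Generation 3: 37 live cells
000000000
010100100
101000100
011000100
000000110
000000100
110001110
110000011
110111100
011110101
001110010

Cell (2,6) at generation 3: 1 -> alive

Answer: alive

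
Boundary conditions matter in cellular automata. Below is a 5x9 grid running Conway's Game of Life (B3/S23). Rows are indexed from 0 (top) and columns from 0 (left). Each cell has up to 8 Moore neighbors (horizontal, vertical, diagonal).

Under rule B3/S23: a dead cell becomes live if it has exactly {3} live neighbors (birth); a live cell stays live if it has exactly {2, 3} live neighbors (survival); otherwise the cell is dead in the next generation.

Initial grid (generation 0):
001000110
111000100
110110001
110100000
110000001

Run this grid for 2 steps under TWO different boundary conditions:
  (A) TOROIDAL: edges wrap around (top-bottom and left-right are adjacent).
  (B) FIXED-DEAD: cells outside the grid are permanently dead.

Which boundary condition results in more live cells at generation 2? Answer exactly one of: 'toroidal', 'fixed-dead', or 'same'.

Under TOROIDAL boundary, generation 2:
000001001
000111100
000100000
000110011
000100111
Population = 15

Under FIXED-DEAD boundary, generation 2:
000001110
000111110
000100000
010010000
011100000
Population = 14

Comparison: toroidal=15, fixed-dead=14 -> toroidal

Answer: toroidal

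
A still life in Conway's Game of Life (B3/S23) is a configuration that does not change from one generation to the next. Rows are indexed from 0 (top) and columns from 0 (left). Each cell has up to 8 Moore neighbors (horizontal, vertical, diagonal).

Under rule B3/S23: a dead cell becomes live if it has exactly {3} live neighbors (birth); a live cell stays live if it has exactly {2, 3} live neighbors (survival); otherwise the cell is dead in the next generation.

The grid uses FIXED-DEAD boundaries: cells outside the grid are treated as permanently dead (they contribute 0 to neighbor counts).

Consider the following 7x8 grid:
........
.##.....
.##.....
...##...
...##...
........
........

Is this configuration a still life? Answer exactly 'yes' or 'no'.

Compute generation 1 and compare to generation 0 (given above):
Generation 1:
........
.##.....
.#......
....#...
...##...
........
........
Cell (2,2) differs: gen0=1 vs gen1=0 -> NOT a still life.

Answer: no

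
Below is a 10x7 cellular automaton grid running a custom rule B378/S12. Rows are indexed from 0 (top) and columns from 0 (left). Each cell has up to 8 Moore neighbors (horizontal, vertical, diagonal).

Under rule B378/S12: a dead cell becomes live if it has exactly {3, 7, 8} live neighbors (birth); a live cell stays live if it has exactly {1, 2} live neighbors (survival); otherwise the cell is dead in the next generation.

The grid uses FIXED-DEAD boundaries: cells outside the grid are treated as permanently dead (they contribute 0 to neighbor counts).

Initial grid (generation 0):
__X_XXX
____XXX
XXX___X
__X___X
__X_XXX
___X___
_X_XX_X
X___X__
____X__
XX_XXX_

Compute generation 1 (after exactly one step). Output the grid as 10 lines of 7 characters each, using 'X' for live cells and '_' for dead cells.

Simulating step by step:
Generation 0 (given above): 30 live cells
Generation 1: 19 live cells
(generation 1 grid is the final answer)

Answer: ___X___
__X____
X_XX___
_______
__X_X_X
______X
_XX__X_
X______
XX_____
XX_X_X_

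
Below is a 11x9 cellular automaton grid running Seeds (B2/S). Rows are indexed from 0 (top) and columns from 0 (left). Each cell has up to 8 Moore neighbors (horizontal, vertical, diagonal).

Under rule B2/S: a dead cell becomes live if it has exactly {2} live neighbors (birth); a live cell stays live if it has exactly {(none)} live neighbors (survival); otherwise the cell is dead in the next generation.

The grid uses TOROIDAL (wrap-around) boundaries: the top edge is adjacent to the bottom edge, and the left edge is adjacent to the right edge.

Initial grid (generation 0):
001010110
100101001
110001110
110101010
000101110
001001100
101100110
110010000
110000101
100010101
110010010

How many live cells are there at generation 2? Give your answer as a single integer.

Answer: 4

Derivation:
Simulating step by step:
Generation 0 (given above): 45 live cells
Generation 1: 8 live cells
000000000
000000000
000100000
000000000
100000000
000000000
000000000
000000000
001110000
001100000
001000000
Generation 2: 4 live cells
000000000
000000000
000000000
000000000
000000000
000000000
000000000
001010000
010000000
000000000
010000000
Population at generation 2: 4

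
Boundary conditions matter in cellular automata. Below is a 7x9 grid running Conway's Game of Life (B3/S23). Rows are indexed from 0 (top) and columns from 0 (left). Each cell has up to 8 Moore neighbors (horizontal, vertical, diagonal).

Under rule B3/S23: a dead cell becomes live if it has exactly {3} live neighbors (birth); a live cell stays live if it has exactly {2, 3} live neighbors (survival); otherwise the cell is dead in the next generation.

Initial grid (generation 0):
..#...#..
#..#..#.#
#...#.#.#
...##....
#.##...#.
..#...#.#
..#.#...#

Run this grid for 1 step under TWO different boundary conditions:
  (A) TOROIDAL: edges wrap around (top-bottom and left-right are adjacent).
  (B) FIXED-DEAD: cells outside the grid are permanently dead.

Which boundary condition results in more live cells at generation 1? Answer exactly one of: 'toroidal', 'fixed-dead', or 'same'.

Under TOROIDAL boundary, generation 1:
###..#..#
##.#..#.#
#...#...#
###.##.#.
.##.#..##
#.#.....#
.##..#...
Population = 30

Under FIXED-DEAD boundary, generation 1:
.......#.
.#.#..#..
....#....
.##.##.#.
.##.#..#.
..#.....#
...#...#.
Population = 18

Comparison: toroidal=30, fixed-dead=18 -> toroidal

Answer: toroidal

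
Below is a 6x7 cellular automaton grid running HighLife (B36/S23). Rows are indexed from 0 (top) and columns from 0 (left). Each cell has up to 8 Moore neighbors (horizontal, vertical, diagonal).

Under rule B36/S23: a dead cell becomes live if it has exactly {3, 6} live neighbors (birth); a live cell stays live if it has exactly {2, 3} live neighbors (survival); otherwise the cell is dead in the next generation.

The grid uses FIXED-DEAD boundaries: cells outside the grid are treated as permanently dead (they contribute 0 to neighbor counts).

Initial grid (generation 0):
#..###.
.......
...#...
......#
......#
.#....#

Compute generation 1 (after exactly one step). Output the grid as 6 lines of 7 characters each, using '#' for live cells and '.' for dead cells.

Answer: ....#..
...#...
.......
.......
.....##
.......

Derivation:
Simulating step by step:
Generation 0 (given above): 9 live cells
Generation 1: 4 live cells
(generation 1 grid is the final answer)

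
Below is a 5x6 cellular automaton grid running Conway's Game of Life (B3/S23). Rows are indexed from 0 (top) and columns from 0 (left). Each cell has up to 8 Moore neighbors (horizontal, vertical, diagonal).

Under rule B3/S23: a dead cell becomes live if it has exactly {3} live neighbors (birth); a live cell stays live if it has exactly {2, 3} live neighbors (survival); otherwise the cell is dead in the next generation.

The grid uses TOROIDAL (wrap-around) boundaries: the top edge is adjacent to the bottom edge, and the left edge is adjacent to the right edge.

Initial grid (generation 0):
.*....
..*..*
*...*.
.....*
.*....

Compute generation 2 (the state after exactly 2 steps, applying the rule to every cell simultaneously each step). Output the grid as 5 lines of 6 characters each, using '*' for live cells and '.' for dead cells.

Simulating step by step:
Generation 0 (given above): 7 live cells
Generation 1: 11 live cells
***...
**...*
*...*.
*....*
*.....
Generation 2: 5 live cells
(generation 2 grid is the final answer)

Answer: ..*...
..*...
....*.
**....
......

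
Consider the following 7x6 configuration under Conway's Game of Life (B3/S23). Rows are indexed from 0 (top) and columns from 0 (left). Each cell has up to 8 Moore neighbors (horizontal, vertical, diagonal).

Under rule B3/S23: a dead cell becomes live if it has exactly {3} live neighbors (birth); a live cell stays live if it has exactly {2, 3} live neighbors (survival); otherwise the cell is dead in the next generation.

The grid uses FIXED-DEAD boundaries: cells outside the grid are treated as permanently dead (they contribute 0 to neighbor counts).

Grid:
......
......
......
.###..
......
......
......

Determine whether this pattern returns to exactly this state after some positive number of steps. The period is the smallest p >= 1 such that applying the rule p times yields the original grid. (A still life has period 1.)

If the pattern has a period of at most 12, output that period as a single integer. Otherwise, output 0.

Answer: 2

Derivation:
Simulating and comparing each generation to the original:
Gen 0 (original, given above): 3 live cells
Gen 1: 3 live cells, differs from original
Gen 2: 3 live cells, MATCHES original -> period = 2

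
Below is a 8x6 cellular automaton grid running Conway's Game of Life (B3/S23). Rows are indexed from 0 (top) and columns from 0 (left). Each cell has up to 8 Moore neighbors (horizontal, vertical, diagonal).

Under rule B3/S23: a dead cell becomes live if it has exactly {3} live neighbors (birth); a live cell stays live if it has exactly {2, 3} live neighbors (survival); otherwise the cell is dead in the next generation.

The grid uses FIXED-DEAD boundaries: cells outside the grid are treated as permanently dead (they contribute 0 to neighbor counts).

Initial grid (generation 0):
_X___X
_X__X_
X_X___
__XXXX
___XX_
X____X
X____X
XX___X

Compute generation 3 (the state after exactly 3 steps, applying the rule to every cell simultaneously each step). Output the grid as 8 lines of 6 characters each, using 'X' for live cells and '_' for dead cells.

Simulating step by step:
Generation 0 (given above): 19 live cells
Generation 1: 15 live cells
______
XXX___
__X__X
_XX__X
__X___
_____X
X___XX
XX____
Generation 2: 18 live cells
_X____
_XX___
X__X__
_XXX__
_XX___
____XX
XX__XX
XX____
Generation 3: 22 live cells
(generation 3 grid is the final answer)

Answer: _XX___
XXX___
X__X__
X__X__
_X__X_
X_XXXX
XX__XX
XX____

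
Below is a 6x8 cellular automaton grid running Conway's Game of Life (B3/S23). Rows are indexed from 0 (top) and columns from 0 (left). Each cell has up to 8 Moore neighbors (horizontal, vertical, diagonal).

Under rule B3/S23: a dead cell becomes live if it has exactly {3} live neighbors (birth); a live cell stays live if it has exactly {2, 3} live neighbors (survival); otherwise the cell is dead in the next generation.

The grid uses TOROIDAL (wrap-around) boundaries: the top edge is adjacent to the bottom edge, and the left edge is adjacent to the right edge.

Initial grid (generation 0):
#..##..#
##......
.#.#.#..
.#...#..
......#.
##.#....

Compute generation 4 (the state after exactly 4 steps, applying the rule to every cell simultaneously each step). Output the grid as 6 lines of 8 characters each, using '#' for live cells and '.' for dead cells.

Answer: #.....#.
.......#
.##.#...
........
#.##....
....#...

Derivation:
Simulating step by step:
Generation 0 (given above): 15 live cells
Generation 1: 20 live cells
...##..#
.#.#...#
.#..#...
..#.###.
###.....
#####...
Generation 2: 14 live cells
.......#
...#....
##..#.#.
#.#.##..
#......#
....#..#
Generation 3: 20 live cells
........
#......#
###.#..#
...####.
##.#####
......##
Generation 4: 10 live cells
(generation 4 grid is the final answer)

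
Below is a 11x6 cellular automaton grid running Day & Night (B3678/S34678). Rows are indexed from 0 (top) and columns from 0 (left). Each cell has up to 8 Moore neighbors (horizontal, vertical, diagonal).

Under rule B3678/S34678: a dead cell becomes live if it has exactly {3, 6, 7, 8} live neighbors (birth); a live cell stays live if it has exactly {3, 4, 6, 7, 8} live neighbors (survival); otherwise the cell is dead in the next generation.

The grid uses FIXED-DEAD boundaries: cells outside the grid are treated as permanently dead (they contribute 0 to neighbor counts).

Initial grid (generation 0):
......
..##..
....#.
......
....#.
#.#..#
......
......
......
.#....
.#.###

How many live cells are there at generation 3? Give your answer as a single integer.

Simulating step by step:
Generation 0 (given above): 12 live cells
Generation 1: 4 live cells
......
......
...#..
......
......
......
......
......
......
..#.#.
..#...
Generation 2: 2 live cells
......
......
......
......
......
......
......
......
......
...#..
...#..
Generation 3: 0 live cells
......
......
......
......
......
......
......
......
......
......
......
Population at generation 3: 0

Answer: 0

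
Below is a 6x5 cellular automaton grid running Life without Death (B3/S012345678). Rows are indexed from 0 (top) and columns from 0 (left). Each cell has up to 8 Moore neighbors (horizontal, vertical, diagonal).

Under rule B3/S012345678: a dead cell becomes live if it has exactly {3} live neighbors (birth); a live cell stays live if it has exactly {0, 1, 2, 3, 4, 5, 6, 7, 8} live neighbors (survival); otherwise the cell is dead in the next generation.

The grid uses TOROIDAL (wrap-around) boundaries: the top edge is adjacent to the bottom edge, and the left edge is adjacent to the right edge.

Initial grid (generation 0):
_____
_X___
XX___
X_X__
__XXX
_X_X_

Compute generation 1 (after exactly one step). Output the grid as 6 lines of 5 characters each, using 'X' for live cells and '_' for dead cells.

Answer: __X__
XX___
XXX__
X_X__
X_XXX
_X_XX

Derivation:
Simulating step by step:
Generation 0 (given above): 10 live cells
Generation 1: 15 live cells
(generation 1 grid is the final answer)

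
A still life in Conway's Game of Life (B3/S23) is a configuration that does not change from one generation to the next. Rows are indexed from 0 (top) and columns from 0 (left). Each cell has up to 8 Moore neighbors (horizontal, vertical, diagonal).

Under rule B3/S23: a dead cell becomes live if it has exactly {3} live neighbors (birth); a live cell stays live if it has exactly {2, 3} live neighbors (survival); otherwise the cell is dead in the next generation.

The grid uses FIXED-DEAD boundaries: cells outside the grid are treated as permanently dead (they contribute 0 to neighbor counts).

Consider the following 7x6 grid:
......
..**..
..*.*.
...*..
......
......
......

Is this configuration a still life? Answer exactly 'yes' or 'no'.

Compute generation 1 and compare to generation 0 (given above):
Generation 1:
......
..**..
..*.*.
...*..
......
......
......
The grids are IDENTICAL -> still life.

Answer: yes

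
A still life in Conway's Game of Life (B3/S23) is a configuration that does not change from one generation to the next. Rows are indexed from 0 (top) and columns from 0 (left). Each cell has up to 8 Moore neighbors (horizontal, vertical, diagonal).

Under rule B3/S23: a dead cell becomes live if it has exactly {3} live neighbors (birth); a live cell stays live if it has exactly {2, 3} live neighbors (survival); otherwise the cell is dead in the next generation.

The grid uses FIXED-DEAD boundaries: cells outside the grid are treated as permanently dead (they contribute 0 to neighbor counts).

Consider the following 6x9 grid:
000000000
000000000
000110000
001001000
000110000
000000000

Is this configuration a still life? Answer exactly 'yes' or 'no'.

Answer: yes

Derivation:
Compute generation 1 and compare to generation 0 (given above):
Generation 1:
000000000
000000000
000110000
001001000
000110000
000000000
The grids are IDENTICAL -> still life.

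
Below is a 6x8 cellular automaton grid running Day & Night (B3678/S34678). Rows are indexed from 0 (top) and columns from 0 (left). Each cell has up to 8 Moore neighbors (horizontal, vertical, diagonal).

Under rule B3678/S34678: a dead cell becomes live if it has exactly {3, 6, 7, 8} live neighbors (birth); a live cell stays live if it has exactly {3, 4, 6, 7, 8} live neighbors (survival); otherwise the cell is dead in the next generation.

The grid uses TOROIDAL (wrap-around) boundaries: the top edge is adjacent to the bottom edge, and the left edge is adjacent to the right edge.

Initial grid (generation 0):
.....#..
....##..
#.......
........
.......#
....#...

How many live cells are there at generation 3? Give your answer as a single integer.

Simulating step by step:
Generation 0 (given above): 6 live cells
Generation 1: 1 live cells
.....#..
........
........
........
........
........
Generation 2: 0 live cells
........
........
........
........
........
........
Generation 3: 0 live cells
........
........
........
........
........
........
Population at generation 3: 0

Answer: 0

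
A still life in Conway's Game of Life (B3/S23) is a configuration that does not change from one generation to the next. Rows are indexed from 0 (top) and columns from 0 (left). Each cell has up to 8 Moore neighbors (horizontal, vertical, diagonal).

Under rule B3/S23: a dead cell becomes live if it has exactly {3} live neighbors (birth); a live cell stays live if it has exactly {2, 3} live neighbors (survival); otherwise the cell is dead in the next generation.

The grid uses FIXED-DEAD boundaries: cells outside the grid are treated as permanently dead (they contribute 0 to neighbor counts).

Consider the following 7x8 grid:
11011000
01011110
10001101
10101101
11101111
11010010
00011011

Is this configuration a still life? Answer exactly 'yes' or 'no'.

Answer: no

Derivation:
Compute generation 1 and compare to generation 0 (given above):
Generation 1:
11010000
01000010
10100001
10100001
00000001
10000000
00111111
Cell (0,4) differs: gen0=1 vs gen1=0 -> NOT a still life.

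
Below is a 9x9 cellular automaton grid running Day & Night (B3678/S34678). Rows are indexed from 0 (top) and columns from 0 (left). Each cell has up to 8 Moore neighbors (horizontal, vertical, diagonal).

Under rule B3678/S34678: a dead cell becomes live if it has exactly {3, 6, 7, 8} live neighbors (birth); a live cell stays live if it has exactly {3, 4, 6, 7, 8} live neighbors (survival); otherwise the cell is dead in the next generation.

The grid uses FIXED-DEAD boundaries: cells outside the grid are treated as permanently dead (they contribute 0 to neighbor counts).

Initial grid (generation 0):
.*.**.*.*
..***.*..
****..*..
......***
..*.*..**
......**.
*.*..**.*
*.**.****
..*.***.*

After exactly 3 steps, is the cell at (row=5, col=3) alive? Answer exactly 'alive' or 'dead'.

Answer: alive

Derivation:
Simulating step by step:
Generation 0 (given above): 40 live cells
Generation 1: 37 live cells
...**..*.
*.***....
.****.*..
.....**.*
.....*.**
.*.*..*..
...******
..**.****
.*..***..
Generation 2: 33 live cells
..***....
...*.....
.**.*..*.
..**.**..
....**.*.
..*....*.
...*..***
..*******
..*****..
Generation 3: 31 live cells
...*.....
.*.......
..*.***..
.***.***.
..*.**...
...***.*.
...*...**
..*******
..*...*..

Cell (5,3) at generation 3: 1 -> alive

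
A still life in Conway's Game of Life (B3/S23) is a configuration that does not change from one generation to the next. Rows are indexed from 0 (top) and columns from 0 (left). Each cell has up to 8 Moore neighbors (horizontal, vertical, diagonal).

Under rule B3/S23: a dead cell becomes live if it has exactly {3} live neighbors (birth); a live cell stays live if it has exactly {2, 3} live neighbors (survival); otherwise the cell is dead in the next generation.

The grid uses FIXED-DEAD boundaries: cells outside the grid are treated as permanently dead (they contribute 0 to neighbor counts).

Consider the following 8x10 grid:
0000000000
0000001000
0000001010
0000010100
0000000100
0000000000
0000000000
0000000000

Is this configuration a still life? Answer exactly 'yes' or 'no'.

Answer: no

Derivation:
Compute generation 1 and compare to generation 0 (given above):
Generation 1:
0000000000
0000000100
0000011000
0000000110
0000001000
0000000000
0000000000
0000000000
Cell (1,6) differs: gen0=1 vs gen1=0 -> NOT a still life.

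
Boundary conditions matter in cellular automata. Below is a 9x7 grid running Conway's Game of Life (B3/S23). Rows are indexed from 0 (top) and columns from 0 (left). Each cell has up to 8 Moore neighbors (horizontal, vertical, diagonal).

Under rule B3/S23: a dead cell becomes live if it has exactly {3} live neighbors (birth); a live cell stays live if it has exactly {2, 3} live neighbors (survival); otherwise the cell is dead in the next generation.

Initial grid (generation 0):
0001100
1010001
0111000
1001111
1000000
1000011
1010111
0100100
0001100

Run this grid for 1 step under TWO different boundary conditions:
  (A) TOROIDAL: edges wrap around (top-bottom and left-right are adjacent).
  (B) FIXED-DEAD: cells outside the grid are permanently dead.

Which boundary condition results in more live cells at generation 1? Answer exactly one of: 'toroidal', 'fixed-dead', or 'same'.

Under TOROIDAL boundary, generation 1:
0010110
1000100
0000000
1001111
0100000
0000100
0001100
1110001
0010010
Population = 20

Under FIXED-DEAD boundary, generation 1:
0001000
0000100
1000001
1001110
1100000
1000101
1001101
0110000
0001100
Population = 21

Comparison: toroidal=20, fixed-dead=21 -> fixed-dead

Answer: fixed-dead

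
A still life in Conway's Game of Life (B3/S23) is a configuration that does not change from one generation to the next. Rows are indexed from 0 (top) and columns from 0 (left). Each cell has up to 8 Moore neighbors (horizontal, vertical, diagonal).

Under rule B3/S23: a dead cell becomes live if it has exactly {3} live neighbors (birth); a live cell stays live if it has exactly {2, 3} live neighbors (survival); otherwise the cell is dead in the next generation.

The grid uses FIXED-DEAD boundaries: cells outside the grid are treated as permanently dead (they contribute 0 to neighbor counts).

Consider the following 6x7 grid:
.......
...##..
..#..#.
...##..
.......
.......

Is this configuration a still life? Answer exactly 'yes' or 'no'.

Answer: yes

Derivation:
Compute generation 1 and compare to generation 0 (given above):
Generation 1:
.......
...##..
..#..#.
...##..
.......
.......
The grids are IDENTICAL -> still life.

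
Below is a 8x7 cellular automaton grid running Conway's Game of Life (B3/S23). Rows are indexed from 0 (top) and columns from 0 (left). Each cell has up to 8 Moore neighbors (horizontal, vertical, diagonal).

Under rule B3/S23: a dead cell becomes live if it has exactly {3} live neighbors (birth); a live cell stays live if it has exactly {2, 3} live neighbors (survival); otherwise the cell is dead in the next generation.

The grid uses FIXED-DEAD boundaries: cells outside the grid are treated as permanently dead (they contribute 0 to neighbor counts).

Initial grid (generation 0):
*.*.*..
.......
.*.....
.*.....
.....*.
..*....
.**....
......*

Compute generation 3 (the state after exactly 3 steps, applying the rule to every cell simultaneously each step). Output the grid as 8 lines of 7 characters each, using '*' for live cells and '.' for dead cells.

Simulating step by step:
Generation 0 (given above): 10 live cells
Generation 1: 5 live cells
.......
.*.....
.......
.......
.......
.**....
.**....
.......
Generation 2: 4 live cells
.......
.......
.......
.......
.......
.**....
.**....
.......
Generation 3: 4 live cells
(generation 3 grid is the final answer)

Answer: .......
.......
.......
.......
.......
.**....
.**....
.......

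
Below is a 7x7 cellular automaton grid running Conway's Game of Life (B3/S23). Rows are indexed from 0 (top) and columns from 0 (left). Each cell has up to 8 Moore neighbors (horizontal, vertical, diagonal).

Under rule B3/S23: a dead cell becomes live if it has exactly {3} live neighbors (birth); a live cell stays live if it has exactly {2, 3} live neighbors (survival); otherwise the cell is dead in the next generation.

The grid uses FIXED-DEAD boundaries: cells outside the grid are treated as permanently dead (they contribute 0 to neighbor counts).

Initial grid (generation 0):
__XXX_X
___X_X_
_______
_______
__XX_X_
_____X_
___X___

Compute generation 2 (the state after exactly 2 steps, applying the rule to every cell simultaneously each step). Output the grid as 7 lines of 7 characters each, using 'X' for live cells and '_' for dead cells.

Answer: __X__X_
__X__X_
_______
_______
___X___
___X___
_______

Derivation:
Simulating step by step:
Generation 0 (given above): 11 live cells
Generation 1: 10 live cells
__XXXX_
__XX_X_
_______
_______
____X__
__XX___
_______
Generation 2: 6 live cells
(generation 2 grid is the final answer)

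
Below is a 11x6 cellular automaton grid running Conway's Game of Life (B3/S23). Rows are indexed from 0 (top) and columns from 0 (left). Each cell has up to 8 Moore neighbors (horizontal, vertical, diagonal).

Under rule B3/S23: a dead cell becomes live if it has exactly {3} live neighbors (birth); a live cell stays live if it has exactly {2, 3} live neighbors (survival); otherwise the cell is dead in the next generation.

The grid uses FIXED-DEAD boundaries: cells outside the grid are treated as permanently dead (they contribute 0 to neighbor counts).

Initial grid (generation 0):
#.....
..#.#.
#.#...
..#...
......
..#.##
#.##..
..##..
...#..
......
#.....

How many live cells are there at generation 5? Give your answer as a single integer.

Answer: 9

Derivation:
Simulating step by step:
Generation 0 (given above): 16 live cells
Generation 1: 11 live cells
......
...#..
..#...
.#....
...#..
.##.#.
......
.#..#.
..##..
......
......
Generation 2: 13 live cells
......
......
..#...
..#...
.#.#..
..##..
.###..
..##..
..##..
......
......
Generation 3: 11 live cells
......
......
......
.###..
.#.#..
....#.
.#..#.
....#.
..##..
......
......
Generation 4: 15 live cells
......
......
..#...
.#.#..
.#.##.
..###.
...###
..#.#.
...#..
......
......
Generation 5: 9 live cells
......
......
..#...
.#.##.
.#....
......
.....#
..#..#
...#..
......
......
Population at generation 5: 9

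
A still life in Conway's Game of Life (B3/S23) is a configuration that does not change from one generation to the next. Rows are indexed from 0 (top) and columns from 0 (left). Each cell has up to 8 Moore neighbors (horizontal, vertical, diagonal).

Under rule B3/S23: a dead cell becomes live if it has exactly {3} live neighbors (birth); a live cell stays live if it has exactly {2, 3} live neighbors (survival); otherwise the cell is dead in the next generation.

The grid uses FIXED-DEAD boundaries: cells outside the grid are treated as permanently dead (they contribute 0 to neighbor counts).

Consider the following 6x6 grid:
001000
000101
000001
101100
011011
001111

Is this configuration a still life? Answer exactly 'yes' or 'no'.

Answer: no

Derivation:
Compute generation 1 and compare to generation 0 (given above):
Generation 1:
000000
000010
001100
001101
000001
011001
Cell (0,2) differs: gen0=1 vs gen1=0 -> NOT a still life.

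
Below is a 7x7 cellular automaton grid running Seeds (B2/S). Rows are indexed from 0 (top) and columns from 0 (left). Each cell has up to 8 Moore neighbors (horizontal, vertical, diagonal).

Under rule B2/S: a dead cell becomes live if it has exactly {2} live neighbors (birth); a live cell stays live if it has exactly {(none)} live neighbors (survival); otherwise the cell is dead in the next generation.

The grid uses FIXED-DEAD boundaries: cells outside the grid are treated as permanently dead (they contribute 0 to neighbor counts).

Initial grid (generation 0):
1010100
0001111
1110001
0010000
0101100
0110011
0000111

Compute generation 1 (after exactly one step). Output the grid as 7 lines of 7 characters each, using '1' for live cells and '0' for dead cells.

Answer: 0100001
0000000
0000000
0000110
1000001
1000000
0111000

Derivation:
Simulating step by step:
Generation 0 (given above): 22 live cells
Generation 1: 10 live cells
(generation 1 grid is the final answer)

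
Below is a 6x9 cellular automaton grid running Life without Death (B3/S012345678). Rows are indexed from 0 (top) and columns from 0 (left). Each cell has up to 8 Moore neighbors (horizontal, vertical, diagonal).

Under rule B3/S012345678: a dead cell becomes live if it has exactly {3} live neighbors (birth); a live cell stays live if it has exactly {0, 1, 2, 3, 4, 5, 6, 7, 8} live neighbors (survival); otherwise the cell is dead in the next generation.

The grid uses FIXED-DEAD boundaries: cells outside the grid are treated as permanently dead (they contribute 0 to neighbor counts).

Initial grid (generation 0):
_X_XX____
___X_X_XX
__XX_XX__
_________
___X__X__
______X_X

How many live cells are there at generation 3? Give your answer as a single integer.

Answer: 30

Derivation:
Simulating step by step:
Generation 0 (given above): 15 live cells
Generation 1: 24 live cells
_XXXX____
___X_X_XX
__XX_XXX_
__XXXXX__
___X__XX_
______XXX
Generation 2: 28 live cells
_XXXX____
_X_X_X_XX
__XX_XXXX
__XXXXX__
__XX__XXX
______XXX
Generation 3: 30 live cells
_XXXX____
_X_X_X_XX
_XXX_XXXX
_XXXXXX__
__XX__XXX
______XXX
Population at generation 3: 30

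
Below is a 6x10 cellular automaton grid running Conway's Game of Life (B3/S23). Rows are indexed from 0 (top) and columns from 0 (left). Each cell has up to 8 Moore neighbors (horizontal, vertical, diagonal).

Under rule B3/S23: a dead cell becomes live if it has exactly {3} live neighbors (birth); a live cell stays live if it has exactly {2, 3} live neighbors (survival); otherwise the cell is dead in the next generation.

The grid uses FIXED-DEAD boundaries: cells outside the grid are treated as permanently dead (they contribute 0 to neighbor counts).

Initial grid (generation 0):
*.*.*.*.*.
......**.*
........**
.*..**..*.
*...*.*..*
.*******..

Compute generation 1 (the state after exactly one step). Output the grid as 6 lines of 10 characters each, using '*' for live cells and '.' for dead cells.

Answer: .....**.*.
.....**..*
.....**..*
....**.**.
*.......*.
.****.**..

Derivation:
Simulating step by step:
Generation 0 (given above): 25 live cells
Generation 1: 21 live cells
(generation 1 grid is the final answer)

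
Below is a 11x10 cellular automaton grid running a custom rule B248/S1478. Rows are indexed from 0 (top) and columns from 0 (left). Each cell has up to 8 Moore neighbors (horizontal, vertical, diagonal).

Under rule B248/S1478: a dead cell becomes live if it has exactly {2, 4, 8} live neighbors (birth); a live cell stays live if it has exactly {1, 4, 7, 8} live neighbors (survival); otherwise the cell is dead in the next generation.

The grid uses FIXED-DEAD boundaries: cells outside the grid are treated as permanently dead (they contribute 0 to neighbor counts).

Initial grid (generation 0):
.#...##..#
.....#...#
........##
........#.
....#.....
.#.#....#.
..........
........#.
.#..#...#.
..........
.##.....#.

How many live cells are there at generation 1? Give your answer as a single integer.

Simulating step by step:
Generation 0 (given above): 20 live cells
Generation 1: 34 live cells
....#...##
....#..##.
.......#..
.......#..
..###..###
..###.....
..#....###
.......###
.......###
#..#...###
.##.......
Population at generation 1: 34

Answer: 34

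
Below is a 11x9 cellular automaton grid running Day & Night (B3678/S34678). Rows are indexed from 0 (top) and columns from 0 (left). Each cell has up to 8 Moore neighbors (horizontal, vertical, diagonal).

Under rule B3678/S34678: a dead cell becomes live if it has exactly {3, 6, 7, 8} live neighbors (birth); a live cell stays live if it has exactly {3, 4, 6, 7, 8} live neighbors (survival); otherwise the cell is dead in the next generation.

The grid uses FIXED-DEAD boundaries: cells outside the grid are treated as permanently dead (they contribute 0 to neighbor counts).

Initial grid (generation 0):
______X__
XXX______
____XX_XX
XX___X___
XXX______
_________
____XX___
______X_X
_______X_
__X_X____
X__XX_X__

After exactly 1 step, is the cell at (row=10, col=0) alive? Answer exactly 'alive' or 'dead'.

Answer: dead

Derivation:
Simulating step by step:
Generation 0 (given above): 25 live cells
Generation 1: 19 live cells
_X_______
_____XXX_
__X___X__
XXX_X_X__
XX_______
_X_______
_________
_____X_X_
_________
_____X___
___X_X___

Cell (10,0) at generation 1: 0 -> dead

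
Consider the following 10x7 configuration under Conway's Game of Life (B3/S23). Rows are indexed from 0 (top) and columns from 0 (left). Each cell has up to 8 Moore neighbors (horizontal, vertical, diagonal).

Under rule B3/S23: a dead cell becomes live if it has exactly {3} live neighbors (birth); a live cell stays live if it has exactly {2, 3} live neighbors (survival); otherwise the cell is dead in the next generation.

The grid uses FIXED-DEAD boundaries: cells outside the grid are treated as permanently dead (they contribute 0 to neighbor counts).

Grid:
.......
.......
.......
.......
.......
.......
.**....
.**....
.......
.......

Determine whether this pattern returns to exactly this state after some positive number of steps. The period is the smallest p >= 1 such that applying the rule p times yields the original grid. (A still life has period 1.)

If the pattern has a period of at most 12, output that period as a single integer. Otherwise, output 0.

Simulating and comparing each generation to the original:
Gen 0 (original, given above): 4 live cells
Gen 1: 4 live cells, MATCHES original -> period = 1

Answer: 1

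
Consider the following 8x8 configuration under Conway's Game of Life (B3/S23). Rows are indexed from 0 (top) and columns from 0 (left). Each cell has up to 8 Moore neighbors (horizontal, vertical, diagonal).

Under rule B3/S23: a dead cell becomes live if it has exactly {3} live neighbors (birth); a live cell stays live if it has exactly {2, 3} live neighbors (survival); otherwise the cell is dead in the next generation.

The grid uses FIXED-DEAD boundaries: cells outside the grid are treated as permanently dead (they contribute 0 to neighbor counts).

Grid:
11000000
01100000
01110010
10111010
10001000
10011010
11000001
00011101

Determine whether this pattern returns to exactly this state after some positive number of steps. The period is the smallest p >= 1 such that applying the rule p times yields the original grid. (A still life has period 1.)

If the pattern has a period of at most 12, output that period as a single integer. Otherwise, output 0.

Simulating and comparing each generation to the original:
Gen 0 (original, given above): 26 live cells
Gen 1: 21 live cells, differs from original
Gen 2: 23 live cells, differs from original
Gen 3: 20 live cells, differs from original
Gen 4: 15 live cells, differs from original
Gen 5: 11 live cells, differs from original
Gen 6: 8 live cells, differs from original
Gen 7: 8 live cells, differs from original
Gen 8: 8 live cells, differs from original
Gen 9: 8 live cells, differs from original
Gen 10: 8 live cells, differs from original
Gen 11: 8 live cells, differs from original
Gen 12: 8 live cells, differs from original
No period found within 12 steps.

Answer: 0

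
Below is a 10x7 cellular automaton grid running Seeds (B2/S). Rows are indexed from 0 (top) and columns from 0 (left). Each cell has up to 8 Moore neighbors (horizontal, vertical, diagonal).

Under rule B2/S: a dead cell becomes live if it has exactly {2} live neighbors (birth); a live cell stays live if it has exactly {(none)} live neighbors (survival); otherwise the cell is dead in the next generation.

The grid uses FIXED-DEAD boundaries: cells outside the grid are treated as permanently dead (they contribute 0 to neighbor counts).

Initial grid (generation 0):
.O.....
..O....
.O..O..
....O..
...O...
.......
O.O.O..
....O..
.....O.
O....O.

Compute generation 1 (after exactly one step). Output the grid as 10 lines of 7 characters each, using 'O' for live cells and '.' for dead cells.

Answer: ..O....
O..O...
..O..O.
..O..O.
....O..
.OO.O..
.O...O.
.O.....
......O
....O.O

Derivation:
Simulating step by step:
Generation 0 (given above): 13 live cells
Generation 1: 17 live cells
(generation 1 grid is the final answer)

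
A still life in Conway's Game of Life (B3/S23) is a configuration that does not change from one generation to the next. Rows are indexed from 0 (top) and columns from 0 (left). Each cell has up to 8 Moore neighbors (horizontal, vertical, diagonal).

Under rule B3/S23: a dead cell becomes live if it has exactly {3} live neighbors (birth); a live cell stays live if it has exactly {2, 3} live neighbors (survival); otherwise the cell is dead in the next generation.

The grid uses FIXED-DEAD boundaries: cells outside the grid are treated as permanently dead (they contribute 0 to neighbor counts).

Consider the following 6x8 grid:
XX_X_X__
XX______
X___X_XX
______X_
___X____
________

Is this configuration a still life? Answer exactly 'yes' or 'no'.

Answer: no

Derivation:
Compute generation 1 and compare to generation 0 (given above):
Generation 1:
XXX_____
__X_XXX_
XX___XXX
_____XXX
________
________
Cell (0,2) differs: gen0=0 vs gen1=1 -> NOT a still life.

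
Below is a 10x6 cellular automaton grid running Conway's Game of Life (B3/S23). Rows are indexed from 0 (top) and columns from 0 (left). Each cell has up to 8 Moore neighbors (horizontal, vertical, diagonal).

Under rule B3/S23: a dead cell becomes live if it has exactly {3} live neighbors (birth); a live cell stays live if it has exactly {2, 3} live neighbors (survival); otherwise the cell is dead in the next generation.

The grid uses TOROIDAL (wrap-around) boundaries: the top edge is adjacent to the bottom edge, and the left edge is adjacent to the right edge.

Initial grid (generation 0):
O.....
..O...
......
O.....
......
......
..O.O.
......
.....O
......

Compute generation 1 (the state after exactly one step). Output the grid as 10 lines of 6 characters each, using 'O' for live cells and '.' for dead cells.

Answer: ......
......
......
......
......
......
......
......
......
......

Derivation:
Simulating step by step:
Generation 0 (given above): 6 live cells
Generation 1: 0 live cells
(generation 1 grid is the final answer)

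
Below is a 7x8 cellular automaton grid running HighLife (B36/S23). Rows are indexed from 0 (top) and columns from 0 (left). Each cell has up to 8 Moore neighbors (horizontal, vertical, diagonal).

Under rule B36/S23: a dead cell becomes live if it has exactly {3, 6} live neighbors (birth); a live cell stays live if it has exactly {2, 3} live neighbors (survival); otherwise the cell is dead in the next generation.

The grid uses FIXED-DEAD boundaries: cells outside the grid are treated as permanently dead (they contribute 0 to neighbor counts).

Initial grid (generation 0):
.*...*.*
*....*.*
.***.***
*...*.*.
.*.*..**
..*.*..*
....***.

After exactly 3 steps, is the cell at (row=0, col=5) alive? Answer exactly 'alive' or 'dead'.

Simulating step by step:
Generation 0 (given above): 25 live cells
Generation 1: 23 live cells
........
*....*.*
****...*
*...*...
.****.**
..*.*..*
...****.
Generation 2: 28 live cells
........
*.*...*.
*.***.*.
********
.**.*.**
.*...*.*
...****.
Generation 3: 12 live cells
........
..*..*..
*....*..
*.......
.....*..
.*....**
....***.

Cell (0,5) at generation 3: 0 -> dead

Answer: dead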